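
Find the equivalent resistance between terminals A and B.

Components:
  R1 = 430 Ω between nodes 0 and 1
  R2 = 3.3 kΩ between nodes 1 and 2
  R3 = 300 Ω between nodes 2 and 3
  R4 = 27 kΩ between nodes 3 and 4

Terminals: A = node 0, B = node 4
Reduce the network between node 0 (A) and node 4 (B) by series/parallel combination:
  Rs1 = R1 + R2 (series, joined only at node 1) = 430 + 3300 = 3730 Ω
  Rs2 = R3 + Rs1 (series, joined only at node 2) = 300 + 3730 = 4030 Ω
  Rs3 = R4 + Rs2 (series, joined only at node 3) = 27000 + 4030 = 31030 Ω
R_eq = 31.03 kΩ

Final answer: 31.03 kΩ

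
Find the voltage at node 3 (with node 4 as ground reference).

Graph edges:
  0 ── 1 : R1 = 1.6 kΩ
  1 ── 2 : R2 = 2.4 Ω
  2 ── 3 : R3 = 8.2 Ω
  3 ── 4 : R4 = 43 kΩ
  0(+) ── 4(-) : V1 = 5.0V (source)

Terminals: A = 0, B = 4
Nodal analysis, taking node 4 as the 0 V reference.
Source V1 fixes V_0 = 5 V.
KCL at each unknown node (sum of currents leaving = 0; resistances in Ω):
  Node 1: (V_1 - 5)/1600 + (V_1 - V_2)/2.4 = 0
  Node 2: (V_2 - V_1)/2.4 + (V_2 - V_3)/8.2 = 0
  Node 3: (V_3 - V_2)/8.2 + (V_3 - 0)/43000 = 0
Collecting terms (coefficients in siemens):
  0.4173·V_1 - 0.4167·V_2 = 0.003125
  0.5386·V_2 - 0.4167·V_1 - 0.122·V_3 = 0
  0.122·V_3 - 0.122·V_2 = 0
Solving these 3 simultaneous equations (Gaussian elimination) gives:
  V_1 = 4.821 V, V_2 = 4.82 V, V_3 = 4.819 V
The requested potential is V_3 = 4.819 V.

Final answer: V_3 = 4.819 V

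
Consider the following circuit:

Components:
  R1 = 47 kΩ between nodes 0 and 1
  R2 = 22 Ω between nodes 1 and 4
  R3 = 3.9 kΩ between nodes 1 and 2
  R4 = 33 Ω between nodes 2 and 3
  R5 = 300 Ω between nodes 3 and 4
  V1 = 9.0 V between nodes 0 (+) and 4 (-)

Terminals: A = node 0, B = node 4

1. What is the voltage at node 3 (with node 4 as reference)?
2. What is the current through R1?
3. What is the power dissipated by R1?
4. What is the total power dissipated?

Nodal analysis, taking node 4 as the 0 V reference.
Source V1 fixes V_0 = 9 V.
KCL at each unknown node (sum of currents leaving = 0; resistances in Ω):
  Node 1: (V_1 - 9)/47000 + (V_1 - 0)/22 + (V_1 - V_2)/3900 = 0
  Node 2: (V_2 - V_1)/3900 + (V_2 - V_3)/33 = 0
  Node 3: (V_3 - V_2)/33 + (V_3 - 0)/300 = 0
Collecting terms (coefficients in siemens):
  0.04573·V_1 - 0.0002564·V_2 = 0.0001915
  0.03056·V_2 - 0.0002564·V_1 - 0.0303·V_3 = 0
  0.03364·V_3 - 0.0303·V_2 = 0
Solving these 3 simultaneous equations (Gaussian elimination) gives:
  V_1 = 0.004189 V, V_2 = 0.0003295 V, V_3 = 0.0002969 V
Part 1:
  Read off the nodal solution: V_3 = 0.0002969 V
Part 2:
  I_R1 = (V_0 - V_1)/R1 = (9 - 0.004189)/47000 = 0.0001914 A
  Magnitude: I_R1 = 0.0001914 A
Part 3:
  I_R1 = (V_0 - V_1)/R1 = (9 - 0.004189)/47000 = 0.0001914 A
  P_R1 = I_R1² × R1 = (0.0001914)² × 47000 = 0.001722 W
Part 4:
  Power in each resistor, P = (ΔV)²/R:
    P_R1 = (9 - 0.004189)²/47000 = 0.001722 W
    P_R2 = (0.004189 - 0)²/22 = 0.0000007976 W
    P_R3 = (0.004189 - 0.0003295)²/3900 = 0.000000003819 W
    P_R4 = (0.0003295 - 0.0002969)²/33 = 0.00000000003232 W
    P_R5 = (0.0002969 - 0)²/300 = 0.0000000002938 W
  P_total = P_R1 + P_R2 + P_R3 + P_R4 + P_R5 = 0.001723 W

Final answers:
1. V_3 = 0.0002969 V
2. I_R1 = 0.0001914 A
3. P_R1 = 0.001722 W
4. P_total = 0.001723 W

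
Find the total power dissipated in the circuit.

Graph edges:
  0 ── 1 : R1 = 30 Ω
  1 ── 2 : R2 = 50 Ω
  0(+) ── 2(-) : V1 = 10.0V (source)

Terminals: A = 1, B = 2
Nodal analysis, taking node 2 as the 0 V reference.
Source V1 fixes V_0 = 10 V.
KCL at each unknown node (sum of currents leaving = 0; resistances in Ω):
  Node 1: (V_1 - 10)/30 + (V_1 - 0)/50 = 0
Collecting terms: 0.05333 × V_1 = 0.3333  =>  V_1 = 6.25 V
Power in each resistor, P = (ΔV)²/R:
  P_R1 = (10 - 6.25)²/30 = 0.4688 W
  P_R2 = (6.25 - 0)²/50 = 0.7812 W
P_total = P_R1 + P_R2 = 1.25 W

Final answer: 1.25 W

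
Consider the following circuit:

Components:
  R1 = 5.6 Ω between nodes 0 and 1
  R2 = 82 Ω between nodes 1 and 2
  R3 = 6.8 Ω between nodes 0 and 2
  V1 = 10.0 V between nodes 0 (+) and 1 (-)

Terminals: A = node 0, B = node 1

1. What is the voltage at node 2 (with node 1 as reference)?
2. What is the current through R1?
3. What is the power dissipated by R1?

Nodal analysis, taking node 1 as the 0 V reference.
Source V1 fixes V_0 = 10 V.
KCL at each unknown node (sum of currents leaving = 0; resistances in Ω):
  Node 2: (V_2 - 0)/82 + (V_2 - 10)/6.8 = 0
Collecting terms: 0.1593 × V_2 = 1.471  =>  V_2 = 9.234 V
Part 1:
  Read off the nodal solution: V_2 = 9.234 V
Part 2:
  I_R1 = (V_0 - V_1)/R1 = (10 - 0)/5.6 = 1.786 A
  Magnitude: I_R1 = 1.786 A
Part 3:
  I_R1 = (V_0 - V_1)/R1 = (10 - 0)/5.6 = 1.786 A
  P_R1 = I_R1² × R1 = (1.786)² × 5.6 = 17.86 W

Final answers:
1. V_2 = 9.234 V
2. I_R1 = 1.786 A
3. P_R1 = 17.86 W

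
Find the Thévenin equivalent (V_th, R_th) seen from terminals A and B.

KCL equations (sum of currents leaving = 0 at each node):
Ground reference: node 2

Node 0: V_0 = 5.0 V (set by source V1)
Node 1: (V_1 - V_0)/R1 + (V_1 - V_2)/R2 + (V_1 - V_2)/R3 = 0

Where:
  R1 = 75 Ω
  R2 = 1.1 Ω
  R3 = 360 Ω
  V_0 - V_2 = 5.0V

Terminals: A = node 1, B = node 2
Step 1 — V_th is the open-circuit voltage V_A - V_B (nothing connected across the terminals).
Nodal analysis, taking node 2 as the 0 V reference.
Source V1 fixes V_0 = 5 V.
KCL at each unknown node (sum of currents leaving = 0; resistances in Ω):
  Node 1: (V_1 - 5)/75 + (V_1 - 0)/1.1 + (V_1 - 0)/360 = 0
Collecting terms: 0.9252 × V_1 = 0.06667  =>  V_1 = 0.07206 V
V_th = V_1 - V_2 = 0.07206 - 0 = 0.07206 V
Step 2 — R_th: zero the source — replace V1 by a short circuit (node 2 merges into node 0) — and find the resistance seen between A (node 1) and B (node 0).
Reduce the network between node 1 (A) and node 0 (B) by series/parallel combination:
  Rp1 = R1 ‖ R2 ‖ R3 (parallel, all between nodes 0 and 1) = 1/(1/75 + 1/1.1 + 1/360) = 1.081 Ω
R_th = 1.081 Ω

Final answer: V_th = 0.07206 V, R_th = 1.081 Ω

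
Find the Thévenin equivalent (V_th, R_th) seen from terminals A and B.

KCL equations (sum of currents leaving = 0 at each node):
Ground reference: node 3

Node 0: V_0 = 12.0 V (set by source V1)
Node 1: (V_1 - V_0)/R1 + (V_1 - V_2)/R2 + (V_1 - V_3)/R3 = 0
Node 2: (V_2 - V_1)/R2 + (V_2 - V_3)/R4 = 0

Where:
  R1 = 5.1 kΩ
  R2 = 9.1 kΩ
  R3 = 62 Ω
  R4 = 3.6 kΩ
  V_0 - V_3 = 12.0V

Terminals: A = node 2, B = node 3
Step 1 — V_th is the open-circuit voltage V_A - V_B (nothing connected across the terminals).
Nodal analysis, taking node 3 as the 0 V reference.
Source V1 fixes V_0 = 12 V.
KCL at each unknown node (sum of currents leaving = 0; resistances in Ω):
  Node 1: (V_1 - 12)/5100 + (V_1 - V_2)/9100 + (V_1 - 0)/62 = 0
  Node 2: (V_2 - V_1)/9100 + (V_2 - 0)/3600 = 0
Collecting terms (coefficients in siemens):
  0.01644·V_1 - 0.0001099·V_2 = 0.002353
  0.0003877·V_2 - 0.0001099·V_1 = 0
Determinant D = (0.01644)(0.0003877) - (-0.0001099)(-0.0001099) = 0.000006359
V_1 = [(0.002353)(0.0003877) - (-0.0001099)(0)]/D = 0.1434 V
V_2 = [(0.01644)(0) - (0.002353)(-0.0001099)]/D = 0.04066 V
V_th = V_2 - V_3 = 0.04066 - 0 = 0.04066 V
Step 2 — R_th: zero the source — replace V1 by a short circuit (node 3 merges into node 0) — and find the resistance seen between A (node 2) and B (node 0).
Reduce the network between node 2 (A) and node 0 (B) by series/parallel combination:
  Rp1 = R1 ‖ R3 (parallel, both between nodes 0 and 1) = 1/(1/5100 + 1/62) = 61.26 Ω
  Rs1 = R2 + Rp1 (series, joined only at node 1) = 9100 + 61.26 = 9161 Ω
  Rp2 = R4 ‖ Rs1 (parallel, both between nodes 0 and 2) = 1/(1/3600 + 1/9161) = 2584 Ω
R_th = 2.584 kΩ

Final answer: V_th = 0.04066 V, R_th = 2.584 kΩ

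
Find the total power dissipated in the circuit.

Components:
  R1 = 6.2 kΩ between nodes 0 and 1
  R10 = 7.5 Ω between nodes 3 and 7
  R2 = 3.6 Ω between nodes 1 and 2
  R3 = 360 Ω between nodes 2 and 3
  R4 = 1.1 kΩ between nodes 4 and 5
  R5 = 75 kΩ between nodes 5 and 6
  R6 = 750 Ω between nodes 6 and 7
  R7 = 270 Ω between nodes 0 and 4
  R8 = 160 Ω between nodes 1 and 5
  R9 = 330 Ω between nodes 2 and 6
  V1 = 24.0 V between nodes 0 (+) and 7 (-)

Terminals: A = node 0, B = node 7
Nodal analysis, taking node 7 as the 0 V reference.
Source V1 fixes V_0 = 24 V.
KCL at each unknown node (sum of currents leaving = 0; resistances in Ω):
  Node 1: (V_1 - 24)/6200 + (V_1 - V_2)/3.6 + (V_1 - V_5)/160 = 0
  Node 2: (V_2 - V_1)/3.6 + (V_2 - V_3)/360 + (V_2 - V_6)/330 = 0
  Node 3: (V_3 - V_2)/360 + (V_3 - 0)/7.5 = 0
  Node 4: (V_4 - V_5)/1100 + (V_4 - 24)/270 = 0
  Node 5: (V_5 - V_4)/1100 + (V_5 - V_6)/75000 + (V_5 - V_1)/160 = 0
  Node 6: (V_6 - V_5)/75000 + (V_6 - 0)/750 + (V_6 - V_2)/330 = 0
Collecting terms (coefficients in siemens):
  0.2842·V_1 - 0.2778·V_2 - 0.00625·V_5 = 0.003871
  0.2836·V_2 - 0.2778·V_1 - 0.002778·V_3 - 0.00303·V_6 = 0
  0.1361·V_3 - 0.002778·V_2 = 0
  0.004613·V_4 - 0.0009091·V_5 = 0.08889
  0.007172·V_5 - 0.00625·V_1 - 0.0009091·V_4 - 0.00001333·V_6 = 0
  0.004377·V_6 - 0.00303·V_2 - 0.00001333·V_5 = 0
Solving these 6 simultaneous equations (Gaussian elimination) gives:
  V_1 = 4.428 V, V_2 = 4.371 V, V_3 = 0.0892 V, V_4 = 20.54 V
  V_5 = 6.468 V, V_6 = 3.046 V
Power in each resistor, P = (ΔV)²/R:
  P_R1 = (24 - 4.428)²/6200 = 0.06178 W
  P_R2 = (4.428 - 4.371)²/3.6 = 0.000911 W
  P_R3 = (4.371 - 0.0892)²/360 = 0.05092 W
  P_R4 = (20.54 - 6.468)²/1100 = 0.1801 W
  P_R5 = (6.468 - 3.046)²/75000 = 0.0001562 W
  P_R6 = (3.046 - 0)²/750 = 0.01237 W
  P_R7 = (24 - 20.54)²/270 = 0.04422 W
  P_R8 = (4.428 - 6.468)²/160 = 0.02602 W
  P_R9 = (4.371 - 3.046)²/330 = 0.00532 W
  P_R10 = (0.0892 - 0)²/7.5 = 0.001061 W
P_total = P_R1 + P_R2 + P_R3 + P_R4 + P_R5 + P_R6 + P_R7 + P_R8 + P_R9 + P_R10 = 0.3829 W

Final answer: 0.3829 W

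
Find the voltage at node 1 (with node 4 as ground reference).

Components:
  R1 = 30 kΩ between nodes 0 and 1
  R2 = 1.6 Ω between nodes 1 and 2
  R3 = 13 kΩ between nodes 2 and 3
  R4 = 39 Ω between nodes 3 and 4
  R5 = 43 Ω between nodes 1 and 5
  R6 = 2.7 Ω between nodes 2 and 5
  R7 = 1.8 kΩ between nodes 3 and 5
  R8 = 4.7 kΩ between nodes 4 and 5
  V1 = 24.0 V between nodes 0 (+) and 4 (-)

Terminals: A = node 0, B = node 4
Nodal analysis, taking node 4 as the 0 V reference.
Source V1 fixes V_0 = 24 V.
KCL at each unknown node (sum of currents leaving = 0; resistances in Ω):
  Node 1: (V_1 - 24)/30000 + (V_1 - V_2)/1.6 + (V_1 - V_5)/43 = 0
  Node 2: (V_2 - V_1)/1.6 + (V_2 - V_3)/13000 + (V_2 - V_5)/2.7 = 0
  Node 3: (V_3 - V_2)/13000 + (V_3 - 0)/39 + (V_3 - V_5)/1800 = 0
  Node 5: (V_5 - V_1)/43 + (V_5 - V_2)/2.7 + (V_5 - V_3)/1800 + (V_5 - 0)/4700 = 0
Collecting terms (coefficients in siemens):
  0.6483·V_1 - 0.625·V_2 - 0.02326·V_5 = 0.0008
  0.9954·V_2 - 0.625·V_1 - 0.00007692·V_3 - 0.3704·V_5 = 0
  0.02627·V_3 - 0.00007692·V_2 - 0.0005556·V_5 = 0
  0.3944·V_5 - 0.02326·V_1 - 0.3704·V_2 - 0.0005556·V_3 = 0
Solving these 4 simultaneous equations (Gaussian elimination) gives:
  V_1 = 0.9292 V, V_2 = 0.9281 V, V_3 = 0.02231 V, V_5 = 0.9264 V
The requested potential is V_1 = 0.9292 V.

Final answer: V_1 = 0.9292 V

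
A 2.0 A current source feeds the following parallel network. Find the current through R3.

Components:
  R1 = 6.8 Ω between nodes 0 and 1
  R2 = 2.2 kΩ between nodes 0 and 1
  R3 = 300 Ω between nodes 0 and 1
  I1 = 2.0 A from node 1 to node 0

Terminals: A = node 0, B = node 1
All resistors sit directly between nodes 0 and 1, so they are in parallel and share one voltage V; the full source current 2 A splits among them.
1/R_par = 1/6.8 + 1/2200 + 1/300 = 0.1508 S  =>  R_par = 6.629 Ω
V = I × R_par = 2 × 6.629 = 13.26 V
I_R3 = V/R3 = 13.26/300 = 0.04419 A

Final answer: 0.04419 A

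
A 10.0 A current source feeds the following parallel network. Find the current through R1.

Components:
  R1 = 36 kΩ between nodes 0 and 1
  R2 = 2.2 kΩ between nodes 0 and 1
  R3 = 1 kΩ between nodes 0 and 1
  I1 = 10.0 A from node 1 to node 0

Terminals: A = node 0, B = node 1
All resistors sit directly between nodes 0 and 1, so they are in parallel and share one voltage V; the full source current 10 A splits among them.
1/R_par = 1/36000 + 1/2200 + 1/1000 = 0.001482 S  =>  R_par = 674.6 Ω
V = I × R_par = 10 × 674.6 = 6746 V
I_R1 = V/R1 = 6746/36000 = 0.1874 A

Final answer: 0.1874 A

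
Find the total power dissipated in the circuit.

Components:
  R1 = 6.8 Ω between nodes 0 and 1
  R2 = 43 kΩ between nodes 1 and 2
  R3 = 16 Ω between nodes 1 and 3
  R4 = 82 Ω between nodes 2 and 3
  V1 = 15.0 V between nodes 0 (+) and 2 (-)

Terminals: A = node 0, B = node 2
Nodal analysis, taking node 2 as the 0 V reference.
Source V1 fixes V_0 = 15 V.
KCL at each unknown node (sum of currents leaving = 0; resistances in Ω):
  Node 1: (V_1 - 15)/6.8 + (V_1 - 0)/43000 + (V_1 - V_3)/16 = 0
  Node 3: (V_3 - V_1)/16 + (V_3 - 0)/82 = 0
Collecting terms (coefficients in siemens):
  0.2096·V_1 - 0.0625·V_3 = 2.206
  0.0747·V_3 - 0.0625·V_1 = 0
Determinant D = (0.2096)(0.0747) - (-0.0625)(-0.0625) = 0.01175
V_1 = [(2.206)(0.0747) - (-0.0625)(0)]/D = 14.02 V
V_3 = [(0.2096)(0) - (2.206)(-0.0625)]/D = 11.73 V
Power in each resistor, P = (ΔV)²/R:
  P_R1 = (15 - 14.02)²/6.8 = 0.1399 W
  P_R2 = (14.02 - 0)²/43000 = 0.004574 W
  P_R3 = (14.02 - 11.73)²/16 = 0.3277 W
  P_R4 = (0 - 11.73)²/82 = 1.679 W
P_total = P_R1 + P_R2 + P_R3 + P_R4 = 2.152 W

Final answer: 2.152 W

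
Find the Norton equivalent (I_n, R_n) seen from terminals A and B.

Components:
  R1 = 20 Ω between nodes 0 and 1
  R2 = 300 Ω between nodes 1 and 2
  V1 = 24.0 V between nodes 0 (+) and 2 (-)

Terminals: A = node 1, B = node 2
Find the Thévenin equivalent first; then I_n = V_th/R_th and R_n = R_th.
Step 1 — V_th is the open-circuit voltage V_A - V_B (nothing connected across the terminals).
Nodal analysis, taking node 2 as the 0 V reference.
Source V1 fixes V_0 = 24 V.
KCL at each unknown node (sum of currents leaving = 0; resistances in Ω):
  Node 1: (V_1 - 24)/20 + (V_1 - 0)/300 = 0
Collecting terms: 0.05333 × V_1 = 1.2  =>  V_1 = 22.5 V
V_th = V_1 - V_2 = 22.5 - 0 = 22.5 V
Step 2 — R_th: zero the source — replace V1 by a short circuit (node 2 merges into node 0) — and find the resistance seen between A (node 1) and B (node 0).
Reduce the network between node 1 (A) and node 0 (B) by series/parallel combination:
  Rp1 = R1 ‖ R2 (parallel, both between nodes 0 and 1) = 1/(1/20 + 1/300) = 18.75 Ω
R_th = 18.75 Ω
I_n = V_th/R_th = 22.5/18.75 = 1.2 A, and R_n = R_th = 18.75 Ω

Final answer: I_n = 1.2 A, R_n = 18.75 Ω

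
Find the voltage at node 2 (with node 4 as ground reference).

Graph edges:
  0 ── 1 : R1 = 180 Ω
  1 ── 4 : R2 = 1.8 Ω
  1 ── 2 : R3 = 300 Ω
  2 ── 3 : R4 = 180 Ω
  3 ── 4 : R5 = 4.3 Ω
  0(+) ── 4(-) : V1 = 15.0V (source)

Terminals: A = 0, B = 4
Nodal analysis, taking node 4 as the 0 V reference.
Source V1 fixes V_0 = 15 V.
KCL at each unknown node (sum of currents leaving = 0; resistances in Ω):
  Node 1: (V_1 - 15)/180 + (V_1 - 0)/1.8 + (V_1 - V_2)/300 = 0
  Node 2: (V_2 - V_1)/300 + (V_2 - V_3)/180 = 0
  Node 3: (V_3 - V_2)/180 + (V_3 - 0)/4.3 = 0
Collecting terms (coefficients in siemens):
  0.5644·V_1 - 0.003333·V_2 = 0.08333
  0.008889·V_2 - 0.003333·V_1 - 0.005556·V_3 = 0
  0.2381·V_3 - 0.005556·V_2 = 0
Solving these 3 simultaneous equations (Gaussian elimination) gives:
  V_1 = 0.148 V, V_2 = 0.05631 V, V_3 = 0.001314 V
The requested potential is V_2 = 0.05631 V.

Final answer: V_2 = 0.05631 V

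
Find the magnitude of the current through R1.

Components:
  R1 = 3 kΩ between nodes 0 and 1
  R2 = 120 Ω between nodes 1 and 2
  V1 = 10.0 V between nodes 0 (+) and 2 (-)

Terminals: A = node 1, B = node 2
Nodal analysis, taking node 2 as the 0 V reference.
Source V1 fixes V_0 = 10 V.
KCL at each unknown node (sum of currents leaving = 0; resistances in Ω):
  Node 1: (V_1 - 10)/3000 + (V_1 - 0)/120 = 0
Collecting terms: 0.008667 × V_1 = 0.003333  =>  V_1 = 0.3846 V
I_R1 = (V_0 - V_1)/R1 = (10 - 0.3846)/3000 = 0.003205 A
|I_R1| = 0.003205 A

Final answer: |I_R1| = 0.003205 A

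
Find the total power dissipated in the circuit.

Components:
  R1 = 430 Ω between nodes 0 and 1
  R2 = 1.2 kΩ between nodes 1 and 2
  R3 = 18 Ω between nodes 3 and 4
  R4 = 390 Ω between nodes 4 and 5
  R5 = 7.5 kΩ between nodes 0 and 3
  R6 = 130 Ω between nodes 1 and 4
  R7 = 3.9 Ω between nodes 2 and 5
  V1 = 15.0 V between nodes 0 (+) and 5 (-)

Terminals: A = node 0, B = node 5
Nodal analysis, taking node 5 as the 0 V reference.
Source V1 fixes V_0 = 15 V.
KCL at each unknown node (sum of currents leaving = 0; resistances in Ω):
  Node 1: (V_1 - 15)/430 + (V_1 - V_2)/1200 + (V_1 - V_4)/130 = 0
  Node 2: (V_2 - V_1)/1200 + (V_2 - 0)/3.9 = 0
  Node 3: (V_3 - V_4)/18 + (V_3 - 15)/7500 = 0
  Node 4: (V_4 - V_3)/18 + (V_4 - 0)/390 + (V_4 - V_1)/130 = 0
Collecting terms (coefficients in siemens):
  0.01085·V_1 - 0.0008333·V_2 - 0.007692·V_4 = 0.03488
  0.2572·V_2 - 0.0008333·V_1 = 0
  0.05569·V_3 - 0.05556·V_4 = 0.002
  0.06581·V_4 - 0.007692·V_1 - 0.05556·V_3 = 0
Solving these 4 simultaneous equations (Gaussian elimination) gives:
  V_1 = 7.056 V, V_2 = 0.02286 V, V_3 = 5.439 V, V_4 = 5.416 V
Power in each resistor, P = (ΔV)²/R:
  P_R1 = (15 - 7.056)²/430 = 0.1468 W
  P_R2 = (7.056 - 0.02286)²/1200 = 0.04122 W
  P_R3 = (5.439 - 5.416)²/18 = 0.00002925 W
  P_R4 = (5.416 - 0)²/390 = 0.07522 W
  P_R5 = (15 - 5.439)²/7500 = 0.01219 W
  P_R6 = (7.056 - 5.416)²/130 = 0.02068 W
  P_R7 = (0.02286 - 0)²/3.9 = 0.000134 W
P_total = P_R1 + P_R2 + P_R3 + P_R4 + P_R5 + P_R6 + P_R7 = 0.2962 W

Final answer: 0.2962 W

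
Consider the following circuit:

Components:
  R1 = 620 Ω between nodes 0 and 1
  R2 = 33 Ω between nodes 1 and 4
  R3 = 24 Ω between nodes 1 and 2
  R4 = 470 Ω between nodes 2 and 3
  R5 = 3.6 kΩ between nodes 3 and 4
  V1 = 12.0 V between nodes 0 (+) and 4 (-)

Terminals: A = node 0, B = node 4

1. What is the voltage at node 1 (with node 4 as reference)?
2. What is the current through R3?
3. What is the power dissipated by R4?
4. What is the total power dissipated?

Nodal analysis, taking node 4 as the 0 V reference.
Source V1 fixes V_0 = 12 V.
KCL at each unknown node (sum of currents leaving = 0; resistances in Ω):
  Node 1: (V_1 - 12)/620 + (V_1 - 0)/33 + (V_1 - V_2)/24 = 0
  Node 2: (V_2 - V_1)/24 + (V_2 - V_3)/470 = 0
  Node 3: (V_3 - V_2)/470 + (V_3 - 0)/3600 = 0
Collecting terms (coefficients in siemens):
  0.07358·V_1 - 0.04167·V_2 = 0.01935
  0.04379·V_2 - 0.04167·V_1 - 0.002128·V_3 = 0
  0.002405·V_3 - 0.002128·V_2 = 0
Solving these 3 simultaneous equations (Gaussian elimination) gives:
  V_1 = 0.6018 V, V_2 = 0.5983 V, V_3 = 0.5292 V
Part 1:
  Read off the nodal solution: V_1 = 0.6018 V
Part 2:
  I_R3 = (V_1 - V_2)/R3 = (0.6018 - 0.5983)/24 = 0.000147 A
  Magnitude: I_R3 = 0.000147 A
Part 3:
  I_R4 = (V_2 - V_3)/R4 = (0.5983 - 0.5292)/470 = 0.000147 A
  P_R4 = I_R4² × R4 = (0.000147)² × 470 = 0.00001016 W
Part 4:
  Power in each resistor, P = (ΔV)²/R:
    P_R1 = (12 - 0.6018)²/620 = 0.2095 W
    P_R2 = (0.6018 - 0)²/33 = 0.01098 W
    P_R3 = (0.6018 - 0.5983)²/24 = 0.0000005186 W
    P_R4 = (0.5983 - 0.5292)²/470 = 0.00001016 W
    P_R5 = (0.5292 - 0)²/3600 = 0.00007779 W
  P_total = P_R1 + P_R2 + P_R3 + P_R4 + P_R5 = 0.2206 W

Final answers:
1. V_1 = 0.6018 V
2. I_R3 = 0.000147 A
3. P_R4 = 1.016e-05 W
4. P_total = 0.2206 W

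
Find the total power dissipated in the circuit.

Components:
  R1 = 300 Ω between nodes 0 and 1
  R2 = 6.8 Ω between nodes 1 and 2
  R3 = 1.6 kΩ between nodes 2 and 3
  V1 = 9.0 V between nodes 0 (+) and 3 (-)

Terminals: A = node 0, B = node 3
Nodal analysis, taking node 3 as the 0 V reference.
Source V1 fixes V_0 = 9 V.
KCL at each unknown node (sum of currents leaving = 0; resistances in Ω):
  Node 1: (V_1 - 9)/300 + (V_1 - V_2)/6.8 = 0
  Node 2: (V_2 - V_1)/6.8 + (V_2 - 0)/1600 = 0
Collecting terms (coefficients in siemens):
  0.1504·V_1 - 0.1471·V_2 = 0.03
  0.1477·V_2 - 0.1471·V_1 = 0
Determinant D = (0.1504)(0.1477) - (-0.1471)(-0.1471) = 0.0005842
V_1 = [(0.03)(0.1477) - (-0.1471)(0)]/D = 7.584 V
V_2 = [(0.1504)(0) - (0.03)(-0.1471)]/D = 7.552 V
Power in each resistor, P = (ΔV)²/R:
  P_R1 = (9 - 7.584)²/300 = 0.006683 W
  P_R2 = (7.584 - 7.552)²/6.8 = 0.0001515 W
  P_R3 = (7.552 - 0)²/1600 = 0.03564 W
P_total = P_R1 + P_R2 + P_R3 = 0.04248 W

Final answer: 0.04248 W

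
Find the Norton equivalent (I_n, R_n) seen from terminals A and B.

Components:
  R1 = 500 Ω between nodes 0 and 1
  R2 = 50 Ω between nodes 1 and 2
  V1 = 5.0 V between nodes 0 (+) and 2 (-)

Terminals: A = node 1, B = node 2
Find the Thévenin equivalent first; then I_n = V_th/R_th and R_n = R_th.
Step 1 — V_th is the open-circuit voltage V_A - V_B (nothing connected across the terminals).
Nodal analysis, taking node 2 as the 0 V reference.
Source V1 fixes V_0 = 5 V.
KCL at each unknown node (sum of currents leaving = 0; resistances in Ω):
  Node 1: (V_1 - 5)/500 + (V_1 - 0)/50 = 0
Collecting terms: 0.022 × V_1 = 0.01  =>  V_1 = 0.4545 V
V_th = V_1 - V_2 = 0.4545 - 0 = 0.4545 V
Step 2 — R_th: zero the source — replace V1 by a short circuit (node 2 merges into node 0) — and find the resistance seen between A (node 1) and B (node 0).
Reduce the network between node 1 (A) and node 0 (B) by series/parallel combination:
  Rp1 = R1 ‖ R2 (parallel, both between nodes 0 and 1) = 1/(1/500 + 1/50) = 45.45 Ω
R_th = 45.45 Ω
I_n = V_th/R_th = 0.4545/45.45 = 0.01 A, and R_n = R_th = 45.45 Ω

Final answer: I_n = 0.01 A, R_n = 45.45 Ω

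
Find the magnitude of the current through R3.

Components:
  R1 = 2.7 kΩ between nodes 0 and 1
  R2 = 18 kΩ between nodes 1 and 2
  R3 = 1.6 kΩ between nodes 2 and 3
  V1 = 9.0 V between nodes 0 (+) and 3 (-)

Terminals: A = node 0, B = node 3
Nodal analysis, taking node 3 as the 0 V reference.
Source V1 fixes V_0 = 9 V.
KCL at each unknown node (sum of currents leaving = 0; resistances in Ω):
  Node 1: (V_1 - 9)/2700 + (V_1 - V_2)/18000 = 0
  Node 2: (V_2 - V_1)/18000 + (V_2 - 0)/1600 = 0
Collecting terms (coefficients in siemens):
  0.0004259·V_1 - 0.00005556·V_2 = 0.003333
  0.0006806·V_2 - 0.00005556·V_1 = 0
Determinant D = (0.0004259)(0.0006806) - (-0.00005556)(-0.00005556) = 0.0000002868
V_1 = [(0.003333)(0.0006806) - (-0.00005556)(0)]/D = 7.91 V
V_2 = [(0.0004259)(0) - (0.003333)(-0.00005556)]/D = 0.6457 V
I_R3 = (V_2 - V_3)/R3 = (0.6457 - 0)/1600 = 0.0004036 A
|I_R3| = 0.0004036 A

Final answer: |I_R3| = 0.0004036 A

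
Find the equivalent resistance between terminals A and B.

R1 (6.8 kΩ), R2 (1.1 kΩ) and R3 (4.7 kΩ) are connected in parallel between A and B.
Reduce the network between node 0 (A) and node 1 (B) by series/parallel combination:
  Rp1 = R1 ‖ R2 ‖ R3 (parallel, all between nodes 0 and 1) = 1/(1/6800 + 1/1100 + 1/4700) = 788.1 Ω
R_eq = 788.1 Ω

Final answer: 788.1 Ω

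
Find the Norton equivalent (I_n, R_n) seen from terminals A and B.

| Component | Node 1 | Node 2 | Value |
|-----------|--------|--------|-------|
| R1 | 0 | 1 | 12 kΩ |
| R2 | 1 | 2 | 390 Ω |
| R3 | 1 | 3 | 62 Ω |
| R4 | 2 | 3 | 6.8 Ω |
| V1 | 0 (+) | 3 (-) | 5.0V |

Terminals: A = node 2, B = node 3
Find the Thévenin equivalent first; then I_n = V_th/R_th and R_n = R_th.
Step 1 — V_th is the open-circuit voltage V_A - V_B (nothing connected across the terminals).
Nodal analysis, taking node 3 as the 0 V reference.
Source V1 fixes V_0 = 5 V.
KCL at each unknown node (sum of currents leaving = 0; resistances in Ω):
  Node 1: (V_1 - 5)/12000 + (V_1 - V_2)/390 + (V_1 - 0)/62 = 0
  Node 2: (V_2 - V_1)/390 + (V_2 - 0)/6.8 = 0
Collecting terms (coefficients in siemens):
  0.01878·V_1 - 0.002564·V_2 = 0.0004167
  0.1496·V_2 - 0.002564·V_1 = 0
Determinant D = (0.01878)(0.1496) - (-0.002564)(-0.002564) = 0.002803
V_1 = [(0.0004167)(0.1496) - (-0.002564)(0)]/D = 0.02224 V
V_2 = [(0.01878)(0) - (0.0004167)(-0.002564)]/D = 0.0003812 V
V_th = V_2 - V_3 = 0.0003812 - 0 = 0.0003812 V
Step 2 — R_th: zero the source — replace V1 by a short circuit (node 3 merges into node 0) — and find the resistance seen between A (node 2) and B (node 0).
Reduce the network between node 2 (A) and node 0 (B) by series/parallel combination:
  Rp1 = R1 ‖ R3 (parallel, both between nodes 0 and 1) = 1/(1/12000 + 1/62) = 61.68 Ω
  Rs1 = R2 + Rp1 (series, joined only at node 1) = 390 + 61.68 = 451.7 Ω
  Rp2 = R4 ‖ Rs1 (parallel, both between nodes 0 and 2) = 1/(1/6.8 + 1/451.7) = 6.699 Ω
R_th = 6.699 Ω
I_n = V_th/R_th = 0.0003812/6.699 = 0.0000569 A, and R_n = R_th = 6.699 Ω

Final answer: I_n = 5.69e-05 A, R_n = 6.699 Ω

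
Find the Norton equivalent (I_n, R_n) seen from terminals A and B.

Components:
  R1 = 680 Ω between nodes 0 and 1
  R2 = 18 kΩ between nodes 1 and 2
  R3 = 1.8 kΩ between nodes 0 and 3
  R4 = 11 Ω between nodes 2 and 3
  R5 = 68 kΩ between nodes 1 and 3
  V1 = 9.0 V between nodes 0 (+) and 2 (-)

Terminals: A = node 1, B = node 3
Find the Thévenin equivalent first; then I_n = V_th/R_th and R_n = R_th.
Step 1 — V_th is the open-circuit voltage V_A - V_B (nothing connected across the terminals).
Nodal analysis, taking node 2 as the 0 V reference.
Source V1 fixes V_0 = 9 V.
KCL at each unknown node (sum of currents leaving = 0; resistances in Ω):
  Node 1: (V_1 - 9)/680 + (V_1 - 0)/18000 + (V_1 - V_3)/68000 = 0
  Node 3: (V_3 - 9)/1800 + (V_3 - 0)/11 + (V_3 - V_1)/68000 = 0
Collecting terms (coefficients in siemens):
  0.001541·V_1 - 0.00001471·V_3 = 0.01324
  0.09148·V_3 - 0.00001471·V_1 = 0.005
Determinant D = (0.001541)(0.09148) - (-0.00001471)(-0.00001471) = 0.000141
V_1 = [(0.01324)(0.09148) - (-0.00001471)(0.005)]/D = 8.59 V
V_3 = [(0.001541)(0.005) - (0.01324)(-0.00001471)]/D = 0.05604 V
V_th = V_1 - V_3 = 8.59 - 0.05604 = 8.534 V
Step 2 — R_th: zero the source — replace V1 by a short circuit (node 2 merges into node 0) — and find the resistance seen between A (node 1) and B (node 3).
Reduce the network between node 1 (A) and node 3 (B) by series/parallel combination:
  Rp1 = R1 ‖ R2 (parallel, both between nodes 0 and 1) = 1/(1/680 + 1/18000) = 655.2 Ω
  Rp2 = R3 ‖ R4 (parallel, both between nodes 0 and 3) = 1/(1/1800 + 1/11) = 10.93 Ω
  Rs1 = Rp1 + Rp2 (series, joined only at node 0) = 655.2 + 10.93 = 666.2 Ω
  Rp3 = R5 ‖ Rs1 (parallel, both between nodes 1 and 3) = 1/(1/68000 + 1/666.2) = 659.7 Ω
R_th = 659.7 Ω
I_n = V_th/R_th = 8.534/659.7 = 0.01294 A, and R_n = R_th = 659.7 Ω

Final answer: I_n = 0.01294 A, R_n = 659.7 Ω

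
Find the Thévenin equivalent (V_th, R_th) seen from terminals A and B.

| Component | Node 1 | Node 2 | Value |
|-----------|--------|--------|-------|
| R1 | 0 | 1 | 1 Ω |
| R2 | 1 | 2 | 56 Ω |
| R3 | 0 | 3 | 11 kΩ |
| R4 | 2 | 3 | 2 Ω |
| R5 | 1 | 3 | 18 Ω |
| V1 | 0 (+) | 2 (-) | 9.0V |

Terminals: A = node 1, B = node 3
Step 1 — V_th is the open-circuit voltage V_A - V_B (nothing connected across the terminals).
Nodal analysis, taking node 2 as the 0 V reference.
Source V1 fixes V_0 = 9 V.
KCL at each unknown node (sum of currents leaving = 0; resistances in Ω):
  Node 1: (V_1 - 9)/1 + (V_1 - 0)/56 + (V_1 - V_3)/18 = 0
  Node 3: (V_3 - 9)/11000 + (V_3 - 0)/2 + (V_3 - V_1)/18 = 0
Collecting terms (coefficients in siemens):
  1.073·V_1 - 0.05556·V_3 = 9
  0.5556·V_3 - 0.05556·V_1 = 0.0008182
Determinant D = (1.073)(0.5556) - (-0.05556)(-0.05556) = 0.5934
V_1 = [(9)(0.5556) - (-0.05556)(0.0008182)]/D = 8.428 V
V_3 = [(1.073)(0.0008182) - (9)(-0.05556)]/D = 0.8442 V
V_th = V_1 - V_3 = 8.428 - 0.8442 = 7.584 V
Step 2 — R_th: zero the source — replace V1 by a short circuit (node 2 merges into node 0) — and find the resistance seen between A (node 1) and B (node 3).
Reduce the network between node 1 (A) and node 3 (B) by series/parallel combination:
  Rp1 = R1 ‖ R2 (parallel, both between nodes 0 and 1) = 1/(1/1 + 1/56) = 0.9825 Ω
  Rp2 = R3 ‖ R4 (parallel, both between nodes 0 and 3) = 1/(1/11000 + 1/2) = 2 Ω
  Rs1 = Rp1 + Rp2 (series, joined only at node 0) = 0.9825 + 2 = 2.982 Ω
  Rp3 = R5 ‖ Rs1 (parallel, both between nodes 1 and 3) = 1/(1/18 + 1/2.982) = 2.558 Ω
R_th = 2.558 Ω

Final answer: V_th = 7.584 V, R_th = 2.558 Ω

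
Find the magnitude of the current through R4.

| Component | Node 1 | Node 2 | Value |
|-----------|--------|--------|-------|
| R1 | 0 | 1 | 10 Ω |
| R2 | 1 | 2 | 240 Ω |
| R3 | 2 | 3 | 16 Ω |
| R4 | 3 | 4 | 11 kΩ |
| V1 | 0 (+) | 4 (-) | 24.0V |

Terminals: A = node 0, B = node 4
Nodal analysis, taking node 4 as the 0 V reference.
Source V1 fixes V_0 = 24 V.
KCL at each unknown node (sum of currents leaving = 0; resistances in Ω):
  Node 1: (V_1 - 24)/10 + (V_1 - V_2)/240 = 0
  Node 2: (V_2 - V_1)/240 + (V_2 - V_3)/16 = 0
  Node 3: (V_3 - V_2)/16 + (V_3 - 0)/11000 = 0
Collecting terms (coefficients in siemens):
  0.1042·V_1 - 0.004167·V_2 = 2.4
  0.06667·V_2 - 0.004167·V_1 - 0.0625·V_3 = 0
  0.06259·V_3 - 0.0625·V_2 = 0
Solving these 3 simultaneous equations (Gaussian elimination) gives:
  V_1 = 23.98 V, V_2 = 23.47 V, V_3 = 23.43 V
I_R4 = (V_3 - V_4)/R4 = (23.43 - 0)/11000 = 0.00213 A
|I_R4| = 0.00213 A

Final answer: |I_R4| = 0.00213 A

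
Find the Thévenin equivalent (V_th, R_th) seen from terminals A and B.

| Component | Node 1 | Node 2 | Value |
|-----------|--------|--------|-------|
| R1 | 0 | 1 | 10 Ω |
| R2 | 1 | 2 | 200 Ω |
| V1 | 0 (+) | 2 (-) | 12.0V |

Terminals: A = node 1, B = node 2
Step 1 — V_th is the open-circuit voltage V_A - V_B (nothing connected across the terminals).
Nodal analysis, taking node 2 as the 0 V reference.
Source V1 fixes V_0 = 12 V.
KCL at each unknown node (sum of currents leaving = 0; resistances in Ω):
  Node 1: (V_1 - 12)/10 + (V_1 - 0)/200 = 0
Collecting terms: 0.105 × V_1 = 1.2  =>  V_1 = 11.43 V
V_th = V_1 - V_2 = 11.43 - 0 = 11.43 V
Step 2 — R_th: zero the source — replace V1 by a short circuit (node 2 merges into node 0) — and find the resistance seen between A (node 1) and B (node 0).
Reduce the network between node 1 (A) and node 0 (B) by series/parallel combination:
  Rp1 = R1 ‖ R2 (parallel, both between nodes 0 and 1) = 1/(1/10 + 1/200) = 9.524 Ω
R_th = 9.524 Ω

Final answer: V_th = 11.43 V, R_th = 9.524 Ω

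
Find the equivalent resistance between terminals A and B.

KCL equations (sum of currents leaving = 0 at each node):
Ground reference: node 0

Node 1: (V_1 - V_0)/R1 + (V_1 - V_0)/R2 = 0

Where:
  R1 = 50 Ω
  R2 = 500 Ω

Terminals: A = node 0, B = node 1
Reduce the network between node 0 (A) and node 1 (B) by series/parallel combination:
  Rp1 = R1 ‖ R2 (parallel, both between nodes 0 and 1) = 1/(1/50 + 1/500) = 45.45 Ω
R_eq = 45.45 Ω

Final answer: 45.45 Ω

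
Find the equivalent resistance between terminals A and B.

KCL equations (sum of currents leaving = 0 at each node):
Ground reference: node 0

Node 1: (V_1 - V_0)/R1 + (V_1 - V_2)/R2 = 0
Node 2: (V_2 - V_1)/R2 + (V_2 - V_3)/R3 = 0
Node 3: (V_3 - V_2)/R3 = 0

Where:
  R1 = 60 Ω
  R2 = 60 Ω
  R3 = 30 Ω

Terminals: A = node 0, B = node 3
Reduce the network between node 0 (A) and node 3 (B) by series/parallel combination:
  Rs1 = R1 + R2 (series, joined only at node 1) = 60 + 60 = 120 Ω
  Rs2 = R3 + Rs1 (series, joined only at node 2) = 30 + 120 = 150 Ω
R_eq = 150 Ω

Final answer: 150 Ω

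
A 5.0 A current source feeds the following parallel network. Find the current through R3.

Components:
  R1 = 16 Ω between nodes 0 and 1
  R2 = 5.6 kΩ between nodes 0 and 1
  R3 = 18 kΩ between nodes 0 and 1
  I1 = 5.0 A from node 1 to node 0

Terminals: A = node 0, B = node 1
All resistors sit directly between nodes 0 and 1, so they are in parallel and share one voltage V; the full source current 5 A splits among them.
1/R_par = 1/16 + 1/5600 + 1/18000 = 0.06273 S  =>  R_par = 15.94 Ω
V = I × R_par = 5 × 15.94 = 79.7 V
I_R3 = V/R3 = 79.7/18000 = 0.004428 A

Final answer: 0.004428 A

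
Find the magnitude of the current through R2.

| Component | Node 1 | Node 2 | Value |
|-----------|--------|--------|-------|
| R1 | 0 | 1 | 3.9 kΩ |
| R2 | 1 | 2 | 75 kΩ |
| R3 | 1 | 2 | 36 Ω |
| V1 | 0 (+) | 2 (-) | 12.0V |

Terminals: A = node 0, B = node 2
Nodal analysis, taking node 2 as the 0 V reference.
Source V1 fixes V_0 = 12 V.
KCL at each unknown node (sum of currents leaving = 0; resistances in Ω):
  Node 1: (V_1 - 12)/3900 + (V_1 - 0)/75000 + (V_1 - 0)/36 = 0
Collecting terms: 0.02805 × V_1 = 0.003077  =>  V_1 = 0.1097 V
I_R2 = (V_1 - V_2)/R2 = (0.1097 - 0)/75000 = 0.000001463 A
|I_R2| = 0.000001463 A

Final answer: |I_R2| = 1.463e-06 A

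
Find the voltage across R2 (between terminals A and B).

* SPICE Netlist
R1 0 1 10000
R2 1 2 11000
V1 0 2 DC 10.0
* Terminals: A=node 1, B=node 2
R1 and R2 are in series across V1 (node 0 → node 1 → node 2), and the output A–B is taken across R2, so this is a voltage divider.
Series current: I = V1/(R1 + R2) = 10/(10000 + 11000) = 10/21000 = 0.0004762 A
V_R2 = I × R2 = V1 × R2/(R1 + R2) = 10 × 11000/21000 = 5.238 V

Final answer: 5.238 V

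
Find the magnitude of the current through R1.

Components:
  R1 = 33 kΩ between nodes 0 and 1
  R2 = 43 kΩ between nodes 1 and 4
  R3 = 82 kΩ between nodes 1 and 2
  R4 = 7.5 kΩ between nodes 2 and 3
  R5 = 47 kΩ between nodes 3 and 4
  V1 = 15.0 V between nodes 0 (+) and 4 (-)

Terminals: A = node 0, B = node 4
Nodal analysis, taking node 4 as the 0 V reference.
Source V1 fixes V_0 = 15 V.
KCL at each unknown node (sum of currents leaving = 0; resistances in Ω):
  Node 1: (V_1 - 15)/33000 + (V_1 - 0)/43000 + (V_1 - V_2)/82000 = 0
  Node 2: (V_2 - V_1)/82000 + (V_2 - V_3)/7500 = 0
  Node 3: (V_3 - V_2)/7500 + (V_3 - 0)/47000 = 0
Collecting terms (coefficients in siemens):
  0.00006575·V_1 - 0.0000122·V_2 = 0.0004545
  0.0001455·V_2 - 0.0000122·V_1 - 0.0001333·V_3 = 0
  0.0001546·V_3 - 0.0001333·V_2 = 0
Solving these 3 simultaneous equations (Gaussian elimination) gives:
  V_1 = 7.466 V, V_2 = 2.981 V, V_3 = 2.571 V
I_R1 = (V_0 - V_1)/R1 = (15 - 7.466)/33000 = 0.0002283 A
|I_R1| = 0.0002283 A

Final answer: |I_R1| = 0.0002283 A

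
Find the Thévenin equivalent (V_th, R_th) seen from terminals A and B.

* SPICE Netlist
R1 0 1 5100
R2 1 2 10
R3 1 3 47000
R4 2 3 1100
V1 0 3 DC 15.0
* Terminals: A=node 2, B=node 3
Step 1 — V_th is the open-circuit voltage V_A - V_B (nothing connected across the terminals).
Nodal analysis, taking node 3 as the 0 V reference.
Source V1 fixes V_0 = 15 V.
KCL at each unknown node (sum of currents leaving = 0; resistances in Ω):
  Node 1: (V_1 - 15)/5100 + (V_1 - V_2)/10 + (V_1 - 0)/47000 = 0
  Node 2: (V_2 - V_1)/10 + (V_2 - 0)/1100 = 0
Collecting terms (coefficients in siemens):
  0.1002·V_1 - 0.1·V_2 = 0.002941
  0.1009·V_2 - 0.1·V_1 = 0
Determinant D = (0.1002)(0.1009) - (-0.1)(-0.1) = 0.0001128
V_1 = [(0.002941)(0.1009) - (-0.1)(0)]/D = 2.63 V
V_2 = [(0.1002)(0) - (0.002941)(-0.1)]/D = 2.606 V
V_th = V_2 - V_3 = 2.606 - 0 = 2.606 V
Step 2 — R_th: zero the source — replace V1 by a short circuit (node 3 merges into node 0) — and find the resistance seen between A (node 2) and B (node 0).
Reduce the network between node 2 (A) and node 0 (B) by series/parallel combination:
  Rp1 = R1 ‖ R3 (parallel, both between nodes 0 and 1) = 1/(1/5100 + 1/47000) = 4601 Ω
  Rs1 = R2 + Rp1 (series, joined only at node 1) = 10 + 4601 = 4611 Ω
  Rp2 = R4 ‖ Rs1 (parallel, both between nodes 0 and 2) = 1/(1/1100 + 1/4611) = 888.1 Ω
R_th = 888.1 Ω

Final answer: V_th = 2.606 V, R_th = 888.1 Ω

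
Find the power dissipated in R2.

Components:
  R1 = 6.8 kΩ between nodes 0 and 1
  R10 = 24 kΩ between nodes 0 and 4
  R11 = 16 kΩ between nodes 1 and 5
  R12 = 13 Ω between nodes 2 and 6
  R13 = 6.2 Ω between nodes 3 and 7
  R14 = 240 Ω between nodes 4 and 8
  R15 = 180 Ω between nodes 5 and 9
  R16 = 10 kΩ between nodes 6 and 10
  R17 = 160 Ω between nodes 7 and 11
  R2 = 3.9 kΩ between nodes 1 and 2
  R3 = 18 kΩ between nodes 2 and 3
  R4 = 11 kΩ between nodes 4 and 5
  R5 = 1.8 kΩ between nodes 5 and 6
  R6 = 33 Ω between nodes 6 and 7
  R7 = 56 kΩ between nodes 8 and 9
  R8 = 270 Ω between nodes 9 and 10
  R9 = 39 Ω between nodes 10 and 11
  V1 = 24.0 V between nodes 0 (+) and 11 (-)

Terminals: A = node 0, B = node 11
Nodal analysis, taking node 11 as the 0 V reference.
Source V1 fixes V_0 = 24 V.
KCL at each unknown node (sum of currents leaving = 0; resistances in Ω):
  Node 1: (V_1 - 24)/6800 + (V_1 - V_2)/3900 + (V_1 - V_5)/16000 = 0
  Node 2: (V_2 - V_1)/3900 + (V_2 - V_3)/18000 + (V_2 - V_6)/13 = 0
  Node 3: (V_3 - V_2)/18000 + (V_3 - V_7)/6.2 = 0
  Node 4: (V_4 - V_5)/11000 + (V_4 - 24)/24000 + (V_4 - V_8)/240 = 0
  Node 5: (V_5 - V_4)/11000 + (V_5 - V_6)/1800 + (V_5 - V_1)/16000 + (V_5 - V_9)/180 = 0
  Node 6: (V_6 - V_5)/1800 + (V_6 - V_7)/33 + (V_6 - V_2)/13 + (V_6 - V_10)/10000 = 0
  Node 7: (V_7 - V_6)/33 + (V_7 - V_3)/6.2 + (V_7 - 0)/160 = 0
  Node 8: (V_8 - V_9)/56000 + (V_8 - V_4)/240 = 0
  Node 9: (V_9 - V_8)/56000 + (V_9 - V_10)/270 + (V_9 - V_5)/180 = 0
  Node 10: (V_10 - V_9)/270 + (V_10 - 0)/39 + (V_10 - V_6)/10000 = 0
Collecting terms (coefficients in siemens):
  0.000466·V_1 - 0.0002564·V_2 - 0.0000625·V_5 = 0.003529
  0.07724·V_2 - 0.0002564·V_1 - 0.00005556·V_3 - 0.07692·V_6 = 0
  0.1613·V_3 - 0.00005556·V_2 - 0.1613·V_7 = 0
  0.004299·V_4 - 0.00009091·V_5 - 0.004167·V_8 = 0.001
  0.006265·V_5 - 0.0000625·V_1 - 0.00009091·V_4 - 0.0005556·V_6 - 0.005556·V_9 = 0
  0.1079·V_6 - 0.07692·V_2 - 0.0005556·V_5 - 0.0303·V_7 - 0.0001·V_10 = 0
  0.1978·V_7 - 0.1613·V_3 - 0.0303·V_6 = 0
  0.004185·V_8 - 0.004167·V_4 - 0.00001786·V_9 = 0
  0.009277·V_9 - 0.005556·V_5 - 0.00001786·V_8 - 0.003704·V_10 = 0
  0.02944·V_10 - 0.0001·V_6 - 0.003704·V_9 = 0
Solving these 10 simultaneous equations (Gaussian elimination) gives:
  V_1 = 7.865 V, V_2 = 0.4021 V, V_3 = 0.313 V, V_4 = 7.002 V
  V_5 = 0.5139 V, V_6 = 0.3773 V, V_7 = 0.313 V, V_8 = 6.973 V
  V_9 = 0.3387 V, V_10 = 0.04388 V
I_R2 = (V_1 - V_2)/R2 = (7.865 - 0.4021)/3900 = 0.001913 A
P_R2 = I_R2² × R2 = (0.001913)² × 3900 = 0.01428 W

Final answer: 0.01428 W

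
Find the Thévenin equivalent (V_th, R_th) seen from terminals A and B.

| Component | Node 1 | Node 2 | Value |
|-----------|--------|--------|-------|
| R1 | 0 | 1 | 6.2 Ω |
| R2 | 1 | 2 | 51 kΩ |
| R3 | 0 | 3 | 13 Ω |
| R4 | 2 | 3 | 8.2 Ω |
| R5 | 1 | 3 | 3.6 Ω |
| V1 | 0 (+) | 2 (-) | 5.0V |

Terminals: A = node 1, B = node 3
Step 1 — V_th is the open-circuit voltage V_A - V_B (nothing connected across the terminals).
Nodal analysis, taking node 2 as the 0 V reference.
Source V1 fixes V_0 = 5 V.
KCL at each unknown node (sum of currents leaving = 0; resistances in Ω):
  Node 1: (V_1 - 5)/6.2 + (V_1 - 0)/51000 + (V_1 - V_3)/3.6 = 0
  Node 3: (V_3 - 5)/13 + (V_3 - 0)/8.2 + (V_3 - V_1)/3.6 = 0
Collecting terms (coefficients in siemens):
  0.4391·V_1 - 0.2778·V_3 = 0.8065
  0.4767·V_3 - 0.2778·V_1 = 0.3846
Determinant D = (0.4391)(0.4767) - (-0.2778)(-0.2778) = 0.1321
V_1 = [(0.8065)(0.4767) - (-0.2778)(0.3846)]/D = 3.718 V
V_3 = [(0.4391)(0.3846) - (0.8065)(-0.2778)]/D = 2.974 V
V_th = V_1 - V_3 = 3.718 - 2.974 = 0.7443 V
Step 2 — R_th: zero the source — replace V1 by a short circuit (node 2 merges into node 0) — and find the resistance seen between A (node 1) and B (node 3).
Reduce the network between node 1 (A) and node 3 (B) by series/parallel combination:
  Rp1 = R1 ‖ R2 (parallel, both between nodes 0 and 1) = 1/(1/6.2 + 1/51000) = 6.199 Ω
  Rp2 = R3 ‖ R4 (parallel, both between nodes 0 and 3) = 1/(1/13 + 1/8.2) = 5.028 Ω
  Rs1 = Rp1 + Rp2 (series, joined only at node 0) = 6.199 + 5.028 = 11.23 Ω
  Rp3 = R5 ‖ Rs1 (parallel, both between nodes 1 and 3) = 1/(1/3.6 + 1/11.23) = 2.726 Ω
R_th = 2.726 Ω

Final answer: V_th = 0.7443 V, R_th = 2.726 Ω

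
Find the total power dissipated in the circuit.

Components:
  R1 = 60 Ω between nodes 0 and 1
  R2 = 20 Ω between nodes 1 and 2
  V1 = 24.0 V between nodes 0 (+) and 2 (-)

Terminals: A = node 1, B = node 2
Nodal analysis, taking node 2 as the 0 V reference.
Source V1 fixes V_0 = 24 V.
KCL at each unknown node (sum of currents leaving = 0; resistances in Ω):
  Node 1: (V_1 - 24)/60 + (V_1 - 0)/20 = 0
Collecting terms: 0.06667 × V_1 = 0.4  =>  V_1 = 6 V
Power in each resistor, P = (ΔV)²/R:
  P_R1 = (24 - 6)²/60 = 5.4 W
  P_R2 = (6 - 0)²/20 = 1.8 W
P_total = P_R1 + P_R2 = 7.2 W

Final answer: 7.2 W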